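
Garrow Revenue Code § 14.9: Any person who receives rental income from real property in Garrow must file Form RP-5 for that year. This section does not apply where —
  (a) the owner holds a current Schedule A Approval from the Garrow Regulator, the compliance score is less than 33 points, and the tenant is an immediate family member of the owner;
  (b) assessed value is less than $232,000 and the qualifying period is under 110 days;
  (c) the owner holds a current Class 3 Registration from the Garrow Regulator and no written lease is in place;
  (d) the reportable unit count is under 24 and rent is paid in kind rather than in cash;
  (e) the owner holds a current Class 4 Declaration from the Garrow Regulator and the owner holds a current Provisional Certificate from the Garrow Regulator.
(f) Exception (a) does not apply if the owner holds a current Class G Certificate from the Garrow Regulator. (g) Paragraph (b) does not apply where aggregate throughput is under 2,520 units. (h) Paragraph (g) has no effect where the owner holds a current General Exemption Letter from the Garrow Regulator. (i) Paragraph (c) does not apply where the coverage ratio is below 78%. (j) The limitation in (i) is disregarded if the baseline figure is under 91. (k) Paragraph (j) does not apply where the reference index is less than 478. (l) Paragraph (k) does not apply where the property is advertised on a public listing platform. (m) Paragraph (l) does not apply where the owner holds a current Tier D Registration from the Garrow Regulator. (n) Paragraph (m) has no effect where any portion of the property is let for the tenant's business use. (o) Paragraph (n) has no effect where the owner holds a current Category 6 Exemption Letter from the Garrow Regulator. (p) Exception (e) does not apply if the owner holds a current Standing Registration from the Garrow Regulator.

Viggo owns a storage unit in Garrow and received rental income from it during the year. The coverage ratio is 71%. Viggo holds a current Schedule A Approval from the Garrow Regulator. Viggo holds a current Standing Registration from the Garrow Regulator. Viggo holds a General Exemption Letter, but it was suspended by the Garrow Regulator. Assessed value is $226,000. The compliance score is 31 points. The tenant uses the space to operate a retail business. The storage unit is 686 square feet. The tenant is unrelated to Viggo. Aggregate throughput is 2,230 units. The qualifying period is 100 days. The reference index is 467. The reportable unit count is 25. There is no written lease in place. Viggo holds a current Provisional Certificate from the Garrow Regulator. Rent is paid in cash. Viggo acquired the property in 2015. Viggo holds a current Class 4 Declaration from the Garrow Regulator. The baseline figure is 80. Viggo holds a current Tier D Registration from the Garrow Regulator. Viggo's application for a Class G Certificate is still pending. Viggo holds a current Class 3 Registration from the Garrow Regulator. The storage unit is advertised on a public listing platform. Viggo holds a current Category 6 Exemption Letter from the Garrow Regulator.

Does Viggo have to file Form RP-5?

Yes — Viggo must file Form RP-5.

Exception (a) fails — the tenant is unrelated to the owner.
Exception (b)'s conditions are all satisfied: assessed value is $226,000, less than the $232,000 limit; the qualifying period is 100 days, under the 110 days limit. But applying paragraphs (g)–(h): (g) operates against (b): aggregate throughput is 2,230 units, under the 2,520 units limit. (h) does not operate here (no current General Exemption Letter is held), so (g) stands. Exception (b) does not apply.
Exception (c)'s conditions are all satisfied: a current Class 3 Registration is held; there is no written lease. But: (i) is engaged — the coverage ratio is 71%, below the 78% limit. (j) is engaged (the baseline figure is 80, under the 91 limit), but is set aside by (k): (k) applies — the reference index is 467, less than the 478 limit. (l) would limit (k) — the property is publicly advertised — but (m) sets (l) aside: (m) is engaged — a current Tier D Registration is held. (n) would limit (m) — the space is let for business use — but (o) sets (n) aside: (o) operates — a current Category 6 Exemption Letter is held. So (c) is unavailable.
Exception (d) does not apply: the reportable unit count is 25, not under 24.
All of (e)'s requirements are met (a current Class 4 Declaration is held; a current Provisional Certificate is held). Turning to paragraph (p): (p) operates against (e): a current Standing Registration is held. Exception (e) does not apply.
No exception displaces § 14.9.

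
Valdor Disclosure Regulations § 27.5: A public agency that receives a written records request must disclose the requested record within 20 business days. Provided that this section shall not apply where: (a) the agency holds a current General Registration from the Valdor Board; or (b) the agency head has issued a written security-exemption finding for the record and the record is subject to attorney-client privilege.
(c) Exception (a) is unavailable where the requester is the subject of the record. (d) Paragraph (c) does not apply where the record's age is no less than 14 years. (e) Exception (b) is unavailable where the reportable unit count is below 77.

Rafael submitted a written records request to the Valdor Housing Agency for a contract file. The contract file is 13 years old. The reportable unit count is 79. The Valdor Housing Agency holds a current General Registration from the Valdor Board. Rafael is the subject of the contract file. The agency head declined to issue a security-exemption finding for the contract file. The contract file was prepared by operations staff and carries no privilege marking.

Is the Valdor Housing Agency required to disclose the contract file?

All of (a)'s requirements are met (a current General Registration is held). However, paragraphs (c)–(d) must be considered: (c) applies — Rafael is the subject of the contract file. (d), which would lift (c), is not triggered — the record's age is 13 years, short of 14 years. Exception (a) does not apply.
Exception (b) does not apply: the agency head declined to issue a security-exemption finding.
No exception is made out. the Valdor Housing Agency falls within the general rule.

Yes — the Valdor Housing Agency must disclose the contract file.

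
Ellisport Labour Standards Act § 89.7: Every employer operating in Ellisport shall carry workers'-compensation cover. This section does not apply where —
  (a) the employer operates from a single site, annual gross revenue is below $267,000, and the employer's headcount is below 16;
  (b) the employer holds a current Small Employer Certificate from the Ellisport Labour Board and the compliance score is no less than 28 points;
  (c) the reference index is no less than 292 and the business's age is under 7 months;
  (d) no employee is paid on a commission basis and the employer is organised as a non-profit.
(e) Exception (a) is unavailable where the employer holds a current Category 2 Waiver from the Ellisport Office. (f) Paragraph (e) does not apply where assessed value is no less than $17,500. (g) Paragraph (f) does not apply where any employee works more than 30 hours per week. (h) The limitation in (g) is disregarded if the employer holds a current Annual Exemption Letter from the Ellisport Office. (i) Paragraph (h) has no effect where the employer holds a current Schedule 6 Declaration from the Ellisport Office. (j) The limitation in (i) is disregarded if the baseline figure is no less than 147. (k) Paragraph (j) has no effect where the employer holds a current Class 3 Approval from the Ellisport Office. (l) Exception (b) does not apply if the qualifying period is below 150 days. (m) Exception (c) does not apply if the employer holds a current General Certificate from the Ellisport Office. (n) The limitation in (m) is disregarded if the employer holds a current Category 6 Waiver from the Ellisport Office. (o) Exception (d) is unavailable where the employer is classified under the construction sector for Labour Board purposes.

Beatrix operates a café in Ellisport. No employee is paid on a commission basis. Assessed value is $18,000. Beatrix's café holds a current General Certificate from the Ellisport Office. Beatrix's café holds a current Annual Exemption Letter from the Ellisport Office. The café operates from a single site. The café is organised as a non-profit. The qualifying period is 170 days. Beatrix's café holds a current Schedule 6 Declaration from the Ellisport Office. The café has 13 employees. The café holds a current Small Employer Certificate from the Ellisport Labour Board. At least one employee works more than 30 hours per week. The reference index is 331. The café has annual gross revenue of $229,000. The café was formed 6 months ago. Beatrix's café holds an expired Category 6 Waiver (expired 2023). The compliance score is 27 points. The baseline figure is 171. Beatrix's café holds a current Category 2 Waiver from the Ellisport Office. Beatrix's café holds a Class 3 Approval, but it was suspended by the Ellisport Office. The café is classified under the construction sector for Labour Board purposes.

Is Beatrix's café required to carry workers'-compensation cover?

Exception (a) is satisfied on its face — the employer operates from a single site; annual gross revenue is $229,000, below the $267,000 limit; the employer's headcount is 13, below the 16 limit. Applying paragraphs (e)–(k): (e) would limit (a) — a current Category 2 Waiver is held — but (f) sets (e) aside: (f) operates against (e): assessed value is $18,000, meeting the $17,500 threshold. (g) operates (at least one employee exceeds 30 hours/week), but is overridden by (h): (h) operates — a current Annual Exemption Letter is held. (i) operates (a current Schedule 6 Declaration is held), but yields to (j): (j) operates against (i): the baseline figure is 171, meeting the 147 threshold. (k), which would lift (j), is inapplicable — there is no Class 3 Approval in force. So (a) applies.
Exception (b) does not apply: the compliance score is 27 points, short of 28 points.
Exception (c)'s conditions are all satisfied: the reference index is 331, meeting the 292 threshold; the business's age is 6 months, under the 7 months limit. But applying paragraphs (m)–(n): (m) operates against (c): a current General Certificate is held. (n) does not operate here (no current Category 6 Waiver is held), so (m) stands. (c) is therefore removed.
Exception (d) is satisfied on its face — no employee is paid on commission; the employer is a non-profit. Turning to paragraph (o): (o) applies — the café is classified under the construction sector. (d) is therefore removed.

No — exception (a) applies; Beatrix's café is not required to carry workers'-compensation cover.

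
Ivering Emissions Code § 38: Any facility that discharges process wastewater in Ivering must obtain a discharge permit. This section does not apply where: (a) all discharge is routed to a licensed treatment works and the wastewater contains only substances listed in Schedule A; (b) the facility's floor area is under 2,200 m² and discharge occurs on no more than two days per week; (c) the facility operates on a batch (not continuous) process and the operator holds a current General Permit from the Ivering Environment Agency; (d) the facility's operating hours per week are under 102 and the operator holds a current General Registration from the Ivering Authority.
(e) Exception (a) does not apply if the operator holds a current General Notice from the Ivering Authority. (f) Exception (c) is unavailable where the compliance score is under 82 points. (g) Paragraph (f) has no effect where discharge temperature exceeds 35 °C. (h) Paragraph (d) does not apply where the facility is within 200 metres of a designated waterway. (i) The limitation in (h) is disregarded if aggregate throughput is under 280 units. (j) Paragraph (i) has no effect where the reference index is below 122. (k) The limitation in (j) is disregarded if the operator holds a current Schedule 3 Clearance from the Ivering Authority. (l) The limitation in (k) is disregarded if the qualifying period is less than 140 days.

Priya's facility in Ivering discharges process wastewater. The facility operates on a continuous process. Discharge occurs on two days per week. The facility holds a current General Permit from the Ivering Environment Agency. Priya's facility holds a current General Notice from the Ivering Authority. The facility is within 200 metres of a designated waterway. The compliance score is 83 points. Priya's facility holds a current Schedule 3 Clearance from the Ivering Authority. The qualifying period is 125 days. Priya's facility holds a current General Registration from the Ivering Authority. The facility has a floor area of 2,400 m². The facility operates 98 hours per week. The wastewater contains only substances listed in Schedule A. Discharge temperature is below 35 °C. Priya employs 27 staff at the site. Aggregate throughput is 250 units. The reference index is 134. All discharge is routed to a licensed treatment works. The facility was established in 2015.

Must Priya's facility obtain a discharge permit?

No — exception (d) applies; Priya's facility is not required to obtain a discharge permit.

Exception (a) is satisfied on its face — discharge is routed to a licensed treatment works; the wastewater is Schedule-A-only. But applying paragraph (e): (e) operates — a current General Notice is held. (a) is therefore removed.
Exception (b) does not apply: the facility's floor area is 2,400 m², not under 2,200 m².
Exception (c) requires that the facility operates on a batch (not continuous) process; but the facility operates on a continuous process, so (c) is unavailable.
Exception (d)'s conditions are all satisfied: the facility's operating hours per week are 98, under the 102 limit; a current General Registration is held. As to paragraphs (h)–(l): (h) is engaged (the facility is within 200 m of a designated waterway), but yields to (i): (i) operates against (h): aggregate throughput is 250 units, under the 280 units limit. (j) is inapplicable (the reference index is 134, not below 122), so (i) stands. (d) remains available.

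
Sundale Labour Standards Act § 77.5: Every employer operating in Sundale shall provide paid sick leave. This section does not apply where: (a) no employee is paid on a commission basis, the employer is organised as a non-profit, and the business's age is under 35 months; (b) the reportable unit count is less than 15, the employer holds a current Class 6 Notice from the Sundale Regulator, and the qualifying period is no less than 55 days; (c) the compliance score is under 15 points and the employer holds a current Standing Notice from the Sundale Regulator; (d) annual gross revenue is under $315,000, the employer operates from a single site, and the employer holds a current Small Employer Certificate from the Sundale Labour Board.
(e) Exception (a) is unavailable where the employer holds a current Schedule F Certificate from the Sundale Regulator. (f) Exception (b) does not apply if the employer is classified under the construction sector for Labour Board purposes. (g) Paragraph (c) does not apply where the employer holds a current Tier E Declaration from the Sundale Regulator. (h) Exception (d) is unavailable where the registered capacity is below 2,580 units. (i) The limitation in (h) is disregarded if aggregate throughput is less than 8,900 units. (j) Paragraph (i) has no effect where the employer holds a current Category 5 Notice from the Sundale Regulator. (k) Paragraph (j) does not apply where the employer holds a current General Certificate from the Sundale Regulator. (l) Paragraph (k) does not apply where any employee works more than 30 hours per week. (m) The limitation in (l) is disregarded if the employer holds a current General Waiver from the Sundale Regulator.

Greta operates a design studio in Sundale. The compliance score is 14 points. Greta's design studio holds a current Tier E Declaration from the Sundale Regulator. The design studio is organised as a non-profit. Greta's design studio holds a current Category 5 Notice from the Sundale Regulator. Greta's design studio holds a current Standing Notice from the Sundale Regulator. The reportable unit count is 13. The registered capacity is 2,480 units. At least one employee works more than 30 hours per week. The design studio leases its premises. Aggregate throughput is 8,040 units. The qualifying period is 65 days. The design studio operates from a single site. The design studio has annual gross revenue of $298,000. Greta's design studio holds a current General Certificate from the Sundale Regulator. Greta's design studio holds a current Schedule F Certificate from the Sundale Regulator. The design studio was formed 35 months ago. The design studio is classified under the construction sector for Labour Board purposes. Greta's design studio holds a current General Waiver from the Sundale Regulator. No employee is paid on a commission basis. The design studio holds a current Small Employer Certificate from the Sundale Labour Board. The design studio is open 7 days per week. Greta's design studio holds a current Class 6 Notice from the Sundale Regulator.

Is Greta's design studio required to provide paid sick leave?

Exception (a) fails — the business's age is 35 months, not under 35 months.
All of (b)'s requirements are met (the reportable unit count is 13, less than the 15 limit; a current Class 6 Notice is held; the qualifying period is 65 days, meeting the 55 days threshold). But applying paragraph (f): (f) is engaged — the design studio is classified under the construction sector. (b) is therefore removed.
Exception (c) is satisfied on its face — the compliance score is 14 points, under the 15 points limit; a current Standing Notice is held. But applying paragraph (g): (g) operates against (c): a current Tier E Declaration is held. So (c) is unavailable.
Exception (d)'s conditions are all satisfied: annual gross revenue is $298,000, under the $315,000 limit; the employer operates from a single site; a current Small Employer Certificate is held. Applying paragraphs (h)–(m): (h) is triggered (the registered capacity is 2,480 units, below the 2,580 units limit), but is itself disapplied by (i): (i) operates against (h): aggregate throughput is 8,040 units, less than the 8,900 units limit. (j) would limit (i) — a current Category 5 Notice is held — but (k) sets (j) aside: (k) operates against (j): a current General Certificate is held. (l) would limit (k) — at least one employee exceeds 30 hours/week — but (m) sets (l) aside: (m) operates against (l): a current General Waiver is held. Exception (d) stands.

No — exception (d) applies; Greta's design studio is not required to provide paid sick leave.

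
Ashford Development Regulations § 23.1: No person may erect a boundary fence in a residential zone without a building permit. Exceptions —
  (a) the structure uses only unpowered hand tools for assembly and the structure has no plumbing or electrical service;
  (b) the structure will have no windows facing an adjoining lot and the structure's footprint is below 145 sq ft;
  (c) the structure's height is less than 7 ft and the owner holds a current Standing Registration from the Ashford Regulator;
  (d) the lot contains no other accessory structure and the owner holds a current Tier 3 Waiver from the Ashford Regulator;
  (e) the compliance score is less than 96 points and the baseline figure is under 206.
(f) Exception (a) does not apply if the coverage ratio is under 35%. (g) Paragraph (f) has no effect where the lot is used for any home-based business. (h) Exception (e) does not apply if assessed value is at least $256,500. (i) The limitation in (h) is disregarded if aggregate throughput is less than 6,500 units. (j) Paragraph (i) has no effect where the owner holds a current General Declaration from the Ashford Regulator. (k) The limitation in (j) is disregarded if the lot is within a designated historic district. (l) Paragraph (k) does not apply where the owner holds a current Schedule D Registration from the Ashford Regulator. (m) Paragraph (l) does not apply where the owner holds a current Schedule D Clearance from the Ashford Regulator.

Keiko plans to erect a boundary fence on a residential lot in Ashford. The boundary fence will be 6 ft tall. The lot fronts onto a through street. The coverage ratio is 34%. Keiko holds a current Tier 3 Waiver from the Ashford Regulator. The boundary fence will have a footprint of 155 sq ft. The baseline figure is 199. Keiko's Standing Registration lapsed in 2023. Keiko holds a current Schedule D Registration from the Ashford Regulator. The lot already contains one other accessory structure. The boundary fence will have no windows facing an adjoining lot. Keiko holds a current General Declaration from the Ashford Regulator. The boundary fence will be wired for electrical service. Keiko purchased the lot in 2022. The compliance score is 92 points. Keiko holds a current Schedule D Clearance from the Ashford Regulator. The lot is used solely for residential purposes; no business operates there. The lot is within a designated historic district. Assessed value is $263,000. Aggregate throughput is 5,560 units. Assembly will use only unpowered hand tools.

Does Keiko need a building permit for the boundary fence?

Exception (a) does not apply: electrical service is planned.
Exception (b) fails — the structure's footprint is 155 sq ft, not below 145 sq ft.
Exception (c) does not apply: no current Standing Registration is held.
Exception (d) does not apply: the lot already has another accessory structure.
Exception (e): the compliance score is 92 points, less than the 96 points limit; the baseline figure is 199, under the 206 limit — every condition holds. Considering the limiting provisions: (h) applies (assessed value is $263,000, meeting the $256,500 threshold), but is overridden by (i): (i) applies — aggregate throughput is 5,560 units, less than the 6,500 units limit. (j) applies (a current General Declaration is held), but yields to (k): (k) applies — the lot is in a historic district. (l) is engaged (a current Schedule D Registration is held), but is overridden by (m): (m) applies — a current Schedule D Clearance is held. Exception (e) stands.

No — exception (e) applies; Keiko does not need a building permit.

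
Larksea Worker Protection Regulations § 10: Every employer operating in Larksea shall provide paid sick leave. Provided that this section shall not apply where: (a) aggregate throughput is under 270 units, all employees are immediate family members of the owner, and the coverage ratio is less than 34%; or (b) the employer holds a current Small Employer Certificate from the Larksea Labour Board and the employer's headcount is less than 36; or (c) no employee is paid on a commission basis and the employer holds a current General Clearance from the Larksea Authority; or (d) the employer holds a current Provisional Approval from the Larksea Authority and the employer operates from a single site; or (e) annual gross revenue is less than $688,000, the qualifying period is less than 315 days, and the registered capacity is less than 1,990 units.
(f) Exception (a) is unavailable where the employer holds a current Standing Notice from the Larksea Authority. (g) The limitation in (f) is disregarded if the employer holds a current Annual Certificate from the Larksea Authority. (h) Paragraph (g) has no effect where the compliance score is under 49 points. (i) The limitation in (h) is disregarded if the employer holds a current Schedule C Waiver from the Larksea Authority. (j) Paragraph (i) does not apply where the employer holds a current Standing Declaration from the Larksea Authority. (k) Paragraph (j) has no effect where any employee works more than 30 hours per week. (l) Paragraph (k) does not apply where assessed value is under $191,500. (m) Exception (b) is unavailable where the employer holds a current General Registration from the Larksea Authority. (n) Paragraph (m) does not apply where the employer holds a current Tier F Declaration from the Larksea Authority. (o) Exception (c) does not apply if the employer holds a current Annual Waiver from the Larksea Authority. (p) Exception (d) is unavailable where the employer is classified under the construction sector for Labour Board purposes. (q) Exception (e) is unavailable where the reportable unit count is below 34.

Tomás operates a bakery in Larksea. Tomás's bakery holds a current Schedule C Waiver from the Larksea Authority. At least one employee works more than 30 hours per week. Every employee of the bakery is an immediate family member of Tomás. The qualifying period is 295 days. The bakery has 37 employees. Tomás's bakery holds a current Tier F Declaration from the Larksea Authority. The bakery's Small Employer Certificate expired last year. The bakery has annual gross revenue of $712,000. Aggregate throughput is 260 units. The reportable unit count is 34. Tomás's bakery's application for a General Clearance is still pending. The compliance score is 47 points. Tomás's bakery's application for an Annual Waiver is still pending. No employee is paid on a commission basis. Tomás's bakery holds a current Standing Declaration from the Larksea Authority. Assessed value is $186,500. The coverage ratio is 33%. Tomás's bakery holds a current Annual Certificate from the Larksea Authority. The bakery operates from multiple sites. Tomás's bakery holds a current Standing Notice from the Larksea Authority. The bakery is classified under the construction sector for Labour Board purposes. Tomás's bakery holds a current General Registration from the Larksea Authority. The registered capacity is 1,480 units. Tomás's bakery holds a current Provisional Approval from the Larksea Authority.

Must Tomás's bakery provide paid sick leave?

Yes — Tomás's bakery must provide paid sick leave.

All of (a)'s requirements are met (aggregate throughput is 260 units, under the 270 units limit; every employee is an immediate family member; the coverage ratio is 33%, less than the 34% limit). But applying paragraphs (f)–(l): (f) is triggered — a current Standing Notice is held. (g) would limit (f) — a current Annual Certificate is held — but (h) sets (g) aside: (h) applies — the compliance score is 47 points, under the 49 points limit. (i) operates (a current Schedule C Waiver is held), but is overridden by (j): (j) operates against (i): a current Standing Declaration is held. (k) applies (at least one employee exceeds 30 hours/week), but is displaced by (l): (l) is triggered — assessed value is $186,500, under the $191,500 limit. (a) is therefore removed.
Exception (b) fails — the Small Employer Certificate has expired.
Exception (c) fails — no current General Clearance is held.
Exception (d) fails — the employer operates from multiple sites.
Exception (e) does not apply: annual gross revenue is $712,000, not less than $688,000.
None of the exceptions is available; § 10 applies in full.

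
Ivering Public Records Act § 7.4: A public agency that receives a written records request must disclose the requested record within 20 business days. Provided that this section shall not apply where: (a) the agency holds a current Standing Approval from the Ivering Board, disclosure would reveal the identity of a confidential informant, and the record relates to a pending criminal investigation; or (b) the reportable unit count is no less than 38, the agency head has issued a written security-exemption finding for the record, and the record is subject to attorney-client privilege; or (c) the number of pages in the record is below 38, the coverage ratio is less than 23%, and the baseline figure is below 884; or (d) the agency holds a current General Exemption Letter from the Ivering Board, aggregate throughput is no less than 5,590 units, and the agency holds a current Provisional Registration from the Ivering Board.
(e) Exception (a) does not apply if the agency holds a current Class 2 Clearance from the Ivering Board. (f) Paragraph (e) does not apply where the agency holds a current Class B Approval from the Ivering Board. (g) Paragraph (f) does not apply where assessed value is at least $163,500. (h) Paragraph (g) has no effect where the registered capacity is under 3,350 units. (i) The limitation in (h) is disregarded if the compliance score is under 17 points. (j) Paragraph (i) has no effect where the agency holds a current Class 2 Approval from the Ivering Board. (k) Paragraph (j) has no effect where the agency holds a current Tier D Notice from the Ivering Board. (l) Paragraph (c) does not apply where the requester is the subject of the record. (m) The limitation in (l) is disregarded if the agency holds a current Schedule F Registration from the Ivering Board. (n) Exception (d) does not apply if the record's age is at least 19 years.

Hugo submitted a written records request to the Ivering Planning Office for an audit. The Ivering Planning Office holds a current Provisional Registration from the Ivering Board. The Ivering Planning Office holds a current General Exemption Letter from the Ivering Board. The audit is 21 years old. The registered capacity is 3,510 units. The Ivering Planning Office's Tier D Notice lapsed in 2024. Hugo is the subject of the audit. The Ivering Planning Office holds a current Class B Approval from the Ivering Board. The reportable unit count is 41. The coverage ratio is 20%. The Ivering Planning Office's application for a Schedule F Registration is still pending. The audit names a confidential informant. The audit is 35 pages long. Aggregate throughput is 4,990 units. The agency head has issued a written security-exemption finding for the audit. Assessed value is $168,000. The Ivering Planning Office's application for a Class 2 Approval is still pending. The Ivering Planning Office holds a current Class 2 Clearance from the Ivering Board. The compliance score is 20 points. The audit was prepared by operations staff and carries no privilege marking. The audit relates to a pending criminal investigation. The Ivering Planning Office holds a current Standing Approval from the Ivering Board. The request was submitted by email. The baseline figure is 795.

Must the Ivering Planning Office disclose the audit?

All of (a)'s requirements are met (a current Standing Approval is held; the audit names a confidential informant; the audit relates to a pending investigation). But applying paragraphs (e)–(k): (e) operates against (a): a current Class 2 Clearance is held. (f) is engaged (a current Class B Approval is held), but yields to (g): (g) operates — assessed value is $168,000, meeting the $163,500 threshold. (h), which would lift (g), is not triggered — the registered capacity is 3,510 units, not under 3,350 units. (a) is therefore removed.
Exception (b) requires that the record is subject to attorney-client privilege; but the audit carries no privilege marking, so (b) is unavailable.
Exception (c)'s conditions are all satisfied: the number of pages in the record is 35, below the 38 limit; the coverage ratio is 20%, less than the 23% limit; the baseline figure is 795, below the 884 limit. Turning to paragraphs (l)–(m): (l) operates against (c): Hugo is the subject of the audit. (m) is not triggered (no current Schedule F Registration is held), so (l) stands. Exception (c) does not apply.
Exception (d) does not apply: aggregate throughput is 4,990 units, short of 5,590 units.
No exception displaces § 7.4.

Yes — the Ivering Planning Office must disclose the audit.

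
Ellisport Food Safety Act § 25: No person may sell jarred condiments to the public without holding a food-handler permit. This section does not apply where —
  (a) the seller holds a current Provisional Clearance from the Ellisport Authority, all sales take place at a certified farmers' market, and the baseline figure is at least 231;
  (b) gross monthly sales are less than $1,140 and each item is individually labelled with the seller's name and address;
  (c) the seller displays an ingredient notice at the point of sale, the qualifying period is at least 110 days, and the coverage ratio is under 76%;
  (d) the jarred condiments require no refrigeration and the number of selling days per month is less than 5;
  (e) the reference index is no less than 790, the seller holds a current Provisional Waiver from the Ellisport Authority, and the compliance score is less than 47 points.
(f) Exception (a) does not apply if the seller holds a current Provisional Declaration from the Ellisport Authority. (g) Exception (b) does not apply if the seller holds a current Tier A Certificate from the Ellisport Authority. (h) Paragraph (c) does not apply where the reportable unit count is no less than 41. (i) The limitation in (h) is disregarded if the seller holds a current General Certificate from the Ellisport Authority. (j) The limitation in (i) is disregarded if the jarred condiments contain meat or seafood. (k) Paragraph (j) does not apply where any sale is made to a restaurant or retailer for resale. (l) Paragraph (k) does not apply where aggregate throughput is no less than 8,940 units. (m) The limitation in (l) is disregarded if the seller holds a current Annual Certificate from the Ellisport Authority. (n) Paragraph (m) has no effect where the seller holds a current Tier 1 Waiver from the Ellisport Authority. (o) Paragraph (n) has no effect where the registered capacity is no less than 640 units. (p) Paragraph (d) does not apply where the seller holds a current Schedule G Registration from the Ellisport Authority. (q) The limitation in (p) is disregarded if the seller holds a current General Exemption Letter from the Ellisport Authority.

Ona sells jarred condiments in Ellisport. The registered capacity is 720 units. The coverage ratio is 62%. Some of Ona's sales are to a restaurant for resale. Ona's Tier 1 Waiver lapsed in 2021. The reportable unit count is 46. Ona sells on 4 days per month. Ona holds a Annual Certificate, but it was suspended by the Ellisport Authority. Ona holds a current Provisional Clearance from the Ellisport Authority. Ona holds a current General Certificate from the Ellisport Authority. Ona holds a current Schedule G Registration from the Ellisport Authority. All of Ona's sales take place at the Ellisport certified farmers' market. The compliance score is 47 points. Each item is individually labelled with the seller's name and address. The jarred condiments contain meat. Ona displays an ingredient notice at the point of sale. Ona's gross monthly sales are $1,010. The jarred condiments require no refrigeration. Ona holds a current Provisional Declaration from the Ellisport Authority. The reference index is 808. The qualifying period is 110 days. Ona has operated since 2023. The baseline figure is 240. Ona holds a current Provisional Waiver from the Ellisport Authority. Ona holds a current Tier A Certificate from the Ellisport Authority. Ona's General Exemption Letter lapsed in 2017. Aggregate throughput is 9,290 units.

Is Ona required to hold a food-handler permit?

Exception (a): a current Provisional Clearance is held; all sales are at a certified farmers' market; the baseline figure is 240, meeting the 231 threshold — every condition holds. Turning to paragraph (f): (f) applies — a current Provisional Declaration is held. Exception (a) does not apply.
Exception (b)'s conditions are all satisfied: gross monthly sales are $1,010, less than the $1,140 limit; items are individually labelled. Turning to paragraph (g): (g) operates — a current Tier A Certificate is held. (b) is therefore removed.
All of (c)'s requirements are met (an ingredient notice is displayed; the qualifying period is 110 days, meeting the 110 days threshold; the coverage ratio is 62%, under the 76% limit). But: (h) operates against (c): the reportable unit count is 46, meeting the 41 threshold. (i) applies (a current General Certificate is held), but is displaced by (j): (j) operates against (i): the jarred condiments contain meat. (k) operates (some sales are to a restaurant for resale), but yields to (l): (l) is engaged — aggregate throughput is 9,290 units, meeting the 8,940 units threshold. (m) does not operate here (there is no Annual Certificate in force), so (l) stands. Exception (c) does not apply.
Exception (d): the jarred condiments are shelf-stable; the number of selling days per month is 4, less than the 5 limit — every condition holds. But: (p) operates against (d): a current Schedule G Registration is held. (q) is not engaged (there is no General Exemption Letter in force), so (p) stands. So (d) is unavailable.
Exception (e) does not apply: the compliance score is 47 points, not less than 47 points.
No exception applies. The general rule governs.

Yes — Ona must hold a food-handler permit.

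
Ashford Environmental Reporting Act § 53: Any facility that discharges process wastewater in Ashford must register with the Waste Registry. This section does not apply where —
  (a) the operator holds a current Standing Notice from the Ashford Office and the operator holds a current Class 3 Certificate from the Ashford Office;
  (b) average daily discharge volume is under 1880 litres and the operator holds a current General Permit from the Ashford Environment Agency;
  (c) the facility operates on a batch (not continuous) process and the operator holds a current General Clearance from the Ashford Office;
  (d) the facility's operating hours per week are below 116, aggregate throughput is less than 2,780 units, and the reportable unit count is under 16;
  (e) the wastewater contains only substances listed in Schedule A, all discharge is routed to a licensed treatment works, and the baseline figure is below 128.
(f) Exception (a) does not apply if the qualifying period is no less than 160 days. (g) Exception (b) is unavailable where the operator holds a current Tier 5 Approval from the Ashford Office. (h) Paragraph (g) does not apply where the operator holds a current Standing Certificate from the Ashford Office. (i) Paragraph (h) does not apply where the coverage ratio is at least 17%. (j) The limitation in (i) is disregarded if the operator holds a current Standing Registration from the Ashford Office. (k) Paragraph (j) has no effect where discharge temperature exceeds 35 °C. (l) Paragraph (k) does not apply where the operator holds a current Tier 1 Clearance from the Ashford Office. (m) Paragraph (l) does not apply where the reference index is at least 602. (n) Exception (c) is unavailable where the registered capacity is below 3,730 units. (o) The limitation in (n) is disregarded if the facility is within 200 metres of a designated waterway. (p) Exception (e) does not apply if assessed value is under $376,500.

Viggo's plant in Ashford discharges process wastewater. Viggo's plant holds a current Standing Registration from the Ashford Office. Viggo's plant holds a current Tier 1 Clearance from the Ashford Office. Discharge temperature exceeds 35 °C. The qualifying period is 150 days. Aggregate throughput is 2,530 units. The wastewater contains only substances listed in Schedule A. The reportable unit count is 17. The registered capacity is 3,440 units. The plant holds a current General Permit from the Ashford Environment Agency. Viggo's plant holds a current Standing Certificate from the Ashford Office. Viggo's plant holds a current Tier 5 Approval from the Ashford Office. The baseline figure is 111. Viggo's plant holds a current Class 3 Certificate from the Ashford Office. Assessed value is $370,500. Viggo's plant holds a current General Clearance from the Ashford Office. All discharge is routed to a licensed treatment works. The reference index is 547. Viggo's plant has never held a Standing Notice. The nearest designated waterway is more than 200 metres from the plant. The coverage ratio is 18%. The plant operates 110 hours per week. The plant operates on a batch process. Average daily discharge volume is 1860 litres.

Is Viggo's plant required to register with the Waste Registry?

Exception (a) fails — there is no Standing Notice in force.
Exception (b)'s conditions are all satisfied: average daily discharge volume is 1860 litres, under the 1880 litres limit; a current General Permit is held. As to paragraphs (g)–(m): (g) is engaged (a current Tier 5 Approval is held), but is itself disapplied by (h): (h) operates against (g): a current Standing Certificate is held. (i) operates (the coverage ratio is 18%, meeting the 17% threshold), but is set aside by (j): (j) operates — a current Standing Registration is held. (k) is triggered (discharge temperature exceeds 35 °C), but is set aside by (l): (l) is engaged — a current Tier 1 Clearance is held. (m), which would lift (l), is not engaged — the reference index is 547, short of 602. (b) remains available.
Exception (c)'s conditions are all satisfied: the facility operates on a batch process; a current General Clearance is held. But: (n) is engaged — the registered capacity is 3,440 units, below the 3,730 units limit. (o) is inapplicable (the plant is more than 200 m from any designated waterway), so (n) stands. So (c) is unavailable.
Exception (d) fails — the reportable unit count is 17, not under 16.
All of (e)'s requirements are met (the wastewater is Schedule-A-only; discharge is routed to a licensed treatment works; the baseline figure is 111, below the 128 limit). Turning to paragraph (p): (p) is triggered — assessed value is $370,500, under the $376,500 limit. (e) is therefore removed.

No — exception (b) applies; Viggo's plant is not required to register with the Waste Registry.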